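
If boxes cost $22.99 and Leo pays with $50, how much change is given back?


Start with the amount paid:
$50
Subtract the price:
$50 - $22.99 = $27.01

$27.01


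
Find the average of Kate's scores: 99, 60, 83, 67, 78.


Add the scores:
99 + 60 + 83 + 67 + 78 = 387
Divide by the number of tests:
387 / 5 = 77.4

77.4


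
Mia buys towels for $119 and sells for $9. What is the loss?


Selling price = $9
Cost price = $119
Loss = cost price - selling price:
Loss = $119 - $9 = $110

$110


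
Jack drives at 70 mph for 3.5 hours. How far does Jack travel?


Use the formula: distance = speed x time
Speed = 70 mph, Time = 3.5 hours
70 x 3.5 = 245 miles

245 miles


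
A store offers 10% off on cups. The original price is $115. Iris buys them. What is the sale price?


Calculate the discount amount:
10% of $115 = $11.50
Subtract from original:
$115 - $11.50 = $103.50

$103.50


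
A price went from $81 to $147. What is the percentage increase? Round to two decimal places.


Find the absolute change:
|147 - 81| = 66
Divide by original and multiply by 100:
66 / 81 x 100 = 81.4814...% ≈ 81.48%

81.48%


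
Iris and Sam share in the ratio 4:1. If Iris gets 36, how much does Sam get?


Find the multiplier:
36 / 4 = 9
Apply to Sam's share:
1 x 9 = 9

9


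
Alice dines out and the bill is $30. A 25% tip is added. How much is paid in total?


Calculate the tip:
25% of $30 = $7.50
Add tip to meal cost:
$30 + $7.50 = $37.50

$37.50


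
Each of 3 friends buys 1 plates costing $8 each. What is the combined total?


Cost per person:
1 x $8 = $8
Group total:
3 x $8 = $24

$24


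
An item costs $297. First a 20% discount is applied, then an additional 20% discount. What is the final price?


First discount:
20% of $297 = $59.40
Price after first discount:
$297 - $59.40 = $237.60
Second discount:
20% of $237.60 = $47.52
Final price:
$237.60 - $47.52 = $190.08

$190.08


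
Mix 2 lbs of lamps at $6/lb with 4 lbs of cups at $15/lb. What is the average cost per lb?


Cost of lamps:
2 x $6 = $12
Cost of cups:
4 x $15 = $60
Total cost: $12 + $60 = $72
Total weight: 6 lbs
Average: $72 / 6 = $12/lb

$12/lb


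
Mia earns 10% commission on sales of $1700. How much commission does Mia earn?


Convert rate to decimal:
10% = 0.1
Multiply by sales:
$1700 x 0.1 = $170

$170


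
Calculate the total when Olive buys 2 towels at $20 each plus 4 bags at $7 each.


Cost of towels:
2 x $20 = $40
Cost of bags:
4 x $7 = $28
Add both:
$40 + $28 = $68

$68


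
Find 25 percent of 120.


Convert percentage to decimal:
25% = 0.25
Multiply:
120 x 0.25 = 30

30


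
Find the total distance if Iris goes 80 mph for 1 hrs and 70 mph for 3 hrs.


Leg 1 distance:
80 x 1 = 80 miles
Leg 2 distance:
70 x 3 = 210 miles
Total distance:
80 + 210 = 290 miles

290 miles


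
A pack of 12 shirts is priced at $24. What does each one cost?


Total cost: $24
Number of items: 12
Unit price: $24 / 12 = $2

$2


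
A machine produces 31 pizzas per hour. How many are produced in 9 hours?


Production rate: 31 pizzas per hour
Time: 9 hours
Total: 31 x 9 = 279 pizzas

279 pizzas


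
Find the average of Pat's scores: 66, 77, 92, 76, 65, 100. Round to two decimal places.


Add the scores:
66 + 77 + 92 + 76 + 65 + 100 = 476
Divide by the number of tests:
476 / 6 = 79.3333... ≈ 79.33

79.33


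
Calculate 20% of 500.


Convert percentage to decimal:
20% = 0.2
Multiply:
500 x 0.2 = 100

100


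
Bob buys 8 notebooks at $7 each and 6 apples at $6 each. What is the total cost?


Cost of notebooks:
8 x $7 = $56
Cost of apples:
6 x $6 = $36
Add both:
$56 + $36 = $92

$92


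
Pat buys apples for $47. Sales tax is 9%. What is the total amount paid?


Calculate the tax:
9% of $47 = $4.23
Add tax to price:
$47 + $4.23 = $51.23

$51.23


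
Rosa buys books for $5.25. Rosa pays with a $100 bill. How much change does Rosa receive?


Start with the amount paid:
$100
Subtract the price:
$100 - $5.25 = $94.75

$94.75


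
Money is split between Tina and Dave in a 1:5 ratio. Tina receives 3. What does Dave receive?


Find the multiplier:
3 / 1 = 3
Apply to Dave's share:
5 x 3 = 15

15


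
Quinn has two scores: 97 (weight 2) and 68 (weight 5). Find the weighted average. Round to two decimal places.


Weighted sum:
2 x 97 + 5 x 68 = 534
Total weight:
2 + 5 = 7
Weighted average:
534 / 7 = 76.2857... ≈ 76.29

76.29


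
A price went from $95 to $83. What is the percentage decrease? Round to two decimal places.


Find the absolute change:
|83 - 95| = 12
Divide by original and multiply by 100:
12 / 95 x 100 = 12.6315...% ≈ 12.63%

12.63%


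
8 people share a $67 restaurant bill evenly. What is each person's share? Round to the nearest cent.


Total bill: $67
Number of people: 8
Each pays: $67 / 8 = $8.375 ≈ $8.38

$8.38


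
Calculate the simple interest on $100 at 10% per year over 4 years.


Use the formula I = P x R x T / 100
P x R x T = 100 x 10 x 4 = 4000
I = 4000 / 100 = $40

$40


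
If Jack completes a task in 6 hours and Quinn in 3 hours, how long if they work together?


Jack's rate: 1/6 of the job per hour
Quinn's rate: 1/3 of the job per hour
Combined rate: 1/6 + 1/3 = 1/2 per hour
Time = 1 / (1/2) = 2 hours

2 hours


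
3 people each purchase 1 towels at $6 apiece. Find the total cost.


Cost per person:
1 x $6 = $6
Group total:
3 x $6 = $18

$18


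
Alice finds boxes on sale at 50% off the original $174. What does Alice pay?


Calculate the discount amount:
50% of $174 = $87
Subtract from original:
$174 - $87 = $87

$87


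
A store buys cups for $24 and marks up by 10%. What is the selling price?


Calculate the markup amount:
10% of $24 = $2.40
Add to cost:
$24 + $2.40 = $26.40

$26.40


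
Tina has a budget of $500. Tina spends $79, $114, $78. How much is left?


Add up expenses:
$79 + $114 + $78 = $271
Subtract from budget:
$500 - $271 = $229

$229


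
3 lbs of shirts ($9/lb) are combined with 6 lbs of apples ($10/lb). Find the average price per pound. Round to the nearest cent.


Cost of shirts:
3 x $9 = $27
Cost of apples:
6 x $10 = $60
Total cost: $27 + $60 = $87
Total weight: 9 lbs
Average: $87 / 9 = $9.6666... ≈ $9.67/lb

$9.67/lb


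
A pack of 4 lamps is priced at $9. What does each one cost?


Total cost: $9
Number of items: 4
Unit price: $9 / 4 = $2.25

$2.25


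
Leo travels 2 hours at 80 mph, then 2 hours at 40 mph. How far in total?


Leg 1 distance:
80 x 2 = 160 miles
Leg 2 distance:
40 x 2 = 80 miles
Total distance:
160 + 80 = 240 miles

240 miles


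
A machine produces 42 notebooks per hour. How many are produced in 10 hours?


Production rate: 42 notebooks per hour
Time: 10 hours
Total: 42 x 10 = 420 notebooks

420 notebooks


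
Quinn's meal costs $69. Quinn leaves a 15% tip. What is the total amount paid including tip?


Calculate the tip:
15% of $69 = $10.35
Add tip to meal cost:
$69 + $10.35 = $79.35

$79.35


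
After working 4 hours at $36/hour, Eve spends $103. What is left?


Calculate earnings:
4 x $36 = $144
Subtract spending:
$144 - $103 = $41

$41


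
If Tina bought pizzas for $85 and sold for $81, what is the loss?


Selling price = $81
Cost price = $85
Loss = cost price - selling price:
Loss = $85 - $81 = $4

$4


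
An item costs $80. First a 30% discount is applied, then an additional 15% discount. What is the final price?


First discount:
30% of $80 = $24
Price after first discount:
$80 - $24 = $56
Second discount:
15% of $56 = $8.40
Final price:
$56 - $8.40 = $47.60

$47.60


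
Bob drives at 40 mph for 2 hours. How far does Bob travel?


Use the formula: distance = speed x time
Speed = 40 mph, Time = 2 hours
40 x 2 = 80 miles

80 miles


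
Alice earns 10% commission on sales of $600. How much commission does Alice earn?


Convert rate to decimal:
10% = 0.1
Multiply by sales:
$600 x 0.1 = $60

$60


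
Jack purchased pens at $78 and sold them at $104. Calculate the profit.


Selling price = $104
Cost price = $78
Profit = selling price - cost price:
Profit = $104 - $78 = $26

$26


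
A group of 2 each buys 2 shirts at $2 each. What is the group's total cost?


Cost per person:
2 x $2 = $4
Group total:
2 x $4 = $8

$8


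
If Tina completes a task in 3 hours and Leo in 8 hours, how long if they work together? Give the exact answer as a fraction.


Tina's rate: 1/3 of the job per hour
Leo's rate: 1/8 of the job per hour
Combined rate: 1/3 + 1/8 = 11/24 per hour
Time = 1 / (11/24) = 24/11 hours (≈ 2.18 hours)

24/11 hours


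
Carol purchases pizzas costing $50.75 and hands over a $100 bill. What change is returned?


Start with the amount paid:
$100
Subtract the price:
$100 - $50.75 = $49.25

$49.25


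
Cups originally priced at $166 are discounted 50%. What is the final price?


Calculate the discount amount:
50% of $166 = $83
Subtract from original:
$166 - $83 = $83

$83


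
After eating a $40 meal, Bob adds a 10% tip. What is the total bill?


Calculate the tip:
10% of $40 = $4
Add tip to meal cost:
$40 + $4 = $44

$44


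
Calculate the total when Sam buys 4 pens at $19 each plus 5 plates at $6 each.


Cost of pens:
4 x $19 = $76
Cost of plates:
5 x $6 = $30
Add both:
$76 + $30 = $106

$106


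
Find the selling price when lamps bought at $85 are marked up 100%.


Calculate the markup amount:
100% of $85 = $85
Add to cost:
$85 + $85 = $170

$170


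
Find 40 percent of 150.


Convert percentage to decimal:
40% = 0.4
Multiply:
150 x 0.4 = 60

60


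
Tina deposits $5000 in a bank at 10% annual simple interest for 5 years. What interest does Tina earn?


Use the formula I = P x R x T / 100
P x R x T = 5000 x 10 x 5 = 250000
I = 250000 / 100 = $2500

$2500


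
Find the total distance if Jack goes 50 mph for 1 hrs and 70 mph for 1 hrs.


Leg 1 distance:
50 x 1 = 50 miles
Leg 2 distance:
70 x 1 = 70 miles
Total distance:
50 + 70 = 120 miles

120 miles


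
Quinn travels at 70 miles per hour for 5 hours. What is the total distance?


Use the formula: distance = speed x time
Speed = 70 mph, Time = 5 hours
70 x 5 = 350 miles

350 miles


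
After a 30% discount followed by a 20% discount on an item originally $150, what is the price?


First discount:
30% of $150 = $45
Price after first discount:
$150 - $45 = $105
Second discount:
20% of $105 = $21
Final price:
$105 - $21 = $84

$84


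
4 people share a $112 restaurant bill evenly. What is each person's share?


Total bill: $112
Number of people: 4
Each pays: $112 / 4 = $28

$28


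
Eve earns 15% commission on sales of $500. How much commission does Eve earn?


Convert rate to decimal:
15% = 0.15
Multiply by sales:
$500 x 0.15 = $75

$75


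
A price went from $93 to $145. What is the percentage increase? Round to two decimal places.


Find the absolute change:
|145 - 93| = 52
Divide by original and multiply by 100:
52 / 93 x 100 = 55.9139...% ≈ 55.91%

55.91%


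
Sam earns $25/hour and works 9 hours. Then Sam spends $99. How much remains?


Calculate earnings:
9 x $25 = $225
Subtract spending:
$225 - $99 = $126

$126


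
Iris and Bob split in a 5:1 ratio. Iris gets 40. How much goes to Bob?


Find the multiplier:
40 / 5 = 8
Apply to Bob's share:
1 x 8 = 8

8


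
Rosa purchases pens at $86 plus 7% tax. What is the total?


Calculate the tax:
7% of $86 = $6.02
Add tax to price:
$86 + $6.02 = $92.02

$92.02


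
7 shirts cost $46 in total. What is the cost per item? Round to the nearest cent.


Total cost: $46
Number of items: 7
Unit price: $46 / 7 = $6.5714... ≈ $6.57

$6.57


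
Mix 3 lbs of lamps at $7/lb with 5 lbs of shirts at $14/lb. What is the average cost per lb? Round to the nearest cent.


Cost of lamps:
3 x $7 = $21
Cost of shirts:
5 x $14 = $70
Total cost: $21 + $70 = $91
Total weight: 8 lbs
Average: $91 / 8 = $11.375 ≈ $11.38/lb

$11.38/lb


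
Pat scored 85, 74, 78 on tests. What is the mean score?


Add the scores:
85 + 74 + 78 = 237
Divide by the number of tests:
237 / 3 = 79

79


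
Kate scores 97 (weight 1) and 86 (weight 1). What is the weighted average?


Weighted sum:
1 x 97 + 1 x 86 = 183
Total weight:
1 + 1 = 2
Weighted average:
183 / 2 = 91.5

91.5


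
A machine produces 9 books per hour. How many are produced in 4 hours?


Production rate: 9 books per hour
Time: 4 hours
Total: 9 x 4 = 36 books

36 books


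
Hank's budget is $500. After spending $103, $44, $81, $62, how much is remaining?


Add up expenses:
$103 + $44 + $81 + $62 = $290
Subtract from budget:
$500 - $290 = $210

$210


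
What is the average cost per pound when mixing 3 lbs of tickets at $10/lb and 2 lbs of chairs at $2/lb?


Cost of tickets:
3 x $10 = $30
Cost of chairs:
2 x $2 = $4
Total cost: $30 + $4 = $34
Total weight: 5 lbs
Average: $34 / 5 = $6.80/lb

$6.80/lb


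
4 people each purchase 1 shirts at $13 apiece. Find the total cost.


Cost per person:
1 x $13 = $13
Group total:
4 x $13 = $52

$52


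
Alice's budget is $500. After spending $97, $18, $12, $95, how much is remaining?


Add up expenses:
$97 + $18 + $12 + $95 = $222
Subtract from budget:
$500 - $222 = $278

$278


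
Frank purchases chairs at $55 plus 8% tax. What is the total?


Calculate the tax:
8% of $55 = $4.40
Add tax to price:
$55 + $4.40 = $59.40

$59.40


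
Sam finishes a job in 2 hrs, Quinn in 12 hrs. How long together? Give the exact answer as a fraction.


Sam's rate: 1/2 of the job per hour
Quinn's rate: 1/12 of the job per hour
Combined rate: 1/2 + 1/12 = 7/12 per hour
Time = 1 / (7/12) = 12/7 hours (≈ 1.71 hours)

12/7 hours


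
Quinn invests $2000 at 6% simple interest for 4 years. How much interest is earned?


Use the formula I = P x R x T / 100
P x R x T = 2000 x 6 x 4 = 48000
I = 48000 / 100 = $480

$480


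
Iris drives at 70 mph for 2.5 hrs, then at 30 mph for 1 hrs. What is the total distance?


Leg 1 distance:
70 x 2.5 = 175 miles
Leg 2 distance:
30 x 1 = 30 miles
Total distance:
175 + 30 = 205 miles

205 miles


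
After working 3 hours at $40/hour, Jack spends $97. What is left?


Calculate earnings:
3 x $40 = $120
Subtract spending:
$120 - $97 = $23

$23


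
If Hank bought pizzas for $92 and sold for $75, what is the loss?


Selling price = $75
Cost price = $92
Loss = cost price - selling price:
Loss = $92 - $75 = $17

$17


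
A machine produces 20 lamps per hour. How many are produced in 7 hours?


Production rate: 20 lamps per hour
Time: 7 hours
Total: 20 x 7 = 140 lamps

140 lamps


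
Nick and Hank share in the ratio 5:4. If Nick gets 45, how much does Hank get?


Find the multiplier:
45 / 5 = 9
Apply to Hank's share:
4 x 9 = 36

36


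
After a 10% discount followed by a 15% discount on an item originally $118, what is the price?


First discount:
10% of $118 = $11.80
Price after first discount:
$118 - $11.80 = $106.20
Second discount:
15% of $106.20 = $15.93
Final price:
$106.20 - $15.93 = $90.27

$90.27


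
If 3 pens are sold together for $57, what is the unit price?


Total cost: $57
Number of items: 3
Unit price: $57 / 3 = $19

$19


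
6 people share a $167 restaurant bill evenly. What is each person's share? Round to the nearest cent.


Total bill: $167
Number of people: 6
Each pays: $167 / 6 = $27.8333... ≈ $27.83

$27.83


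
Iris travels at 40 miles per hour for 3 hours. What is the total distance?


Use the formula: distance = speed x time
Speed = 40 mph, Time = 3 hours
40 x 3 = 120 miles

120 miles


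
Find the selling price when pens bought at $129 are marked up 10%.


Calculate the markup amount:
10% of $129 = $12.90
Add to cost:
$129 + $12.90 = $141.90

$141.90


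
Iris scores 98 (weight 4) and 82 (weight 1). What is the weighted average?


Weighted sum:
4 x 98 + 1 x 82 = 474
Total weight:
4 + 1 = 5
Weighted average:
474 / 5 = 94.8

94.8


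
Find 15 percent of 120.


Convert percentage to decimal:
15% = 0.15
Multiply:
120 x 0.15 = 18

18


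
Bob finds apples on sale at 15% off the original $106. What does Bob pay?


Calculate the discount amount:
15% of $106 = $15.90
Subtract from original:
$106 - $15.90 = $90.10

$90.10


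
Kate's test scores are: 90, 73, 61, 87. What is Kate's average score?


Add the scores:
90 + 73 + 61 + 87 = 311
Divide by the number of tests:
311 / 4 = 77.75

77.75


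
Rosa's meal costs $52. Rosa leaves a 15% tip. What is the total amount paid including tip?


Calculate the tip:
15% of $52 = $7.80
Add tip to meal cost:
$52 + $7.80 = $59.80

$59.80


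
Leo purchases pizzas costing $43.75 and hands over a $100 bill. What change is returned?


Start with the amount paid:
$100
Subtract the price:
$100 - $43.75 = $56.25

$56.25


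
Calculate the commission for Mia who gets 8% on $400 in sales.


Convert rate to decimal:
8% = 0.08
Multiply by sales:
$400 x 0.08 = $32

$32


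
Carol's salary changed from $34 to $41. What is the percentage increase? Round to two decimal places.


Find the absolute change:
|41 - 34| = 7
Divide by original and multiply by 100:
7 / 34 x 100 = 20.5882...% ≈ 20.59%

20.59%


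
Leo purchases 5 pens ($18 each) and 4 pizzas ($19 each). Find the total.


Cost of pens:
5 x $18 = $90
Cost of pizzas:
4 x $19 = $76
Add both:
$90 + $76 = $166

$166


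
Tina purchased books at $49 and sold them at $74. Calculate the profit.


Selling price = $74
Cost price = $49
Profit = selling price - cost price:
Profit = $74 - $49 = $25

$25


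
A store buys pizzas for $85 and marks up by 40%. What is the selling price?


Calculate the markup amount:
40% of $85 = $34
Add to cost:
$85 + $34 = $119

$119


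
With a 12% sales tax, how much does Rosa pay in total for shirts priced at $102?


Calculate the tax:
12% of $102 = $12.24
Add tax to price:
$102 + $12.24 = $114.24

$114.24


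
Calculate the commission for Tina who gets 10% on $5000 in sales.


Convert rate to decimal:
10% = 0.1
Multiply by sales:
$5000 x 0.1 = $500

$500


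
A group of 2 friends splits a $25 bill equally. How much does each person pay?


Total bill: $25
Number of people: 2
Each pays: $25 / 2 = $12.50

$12.50


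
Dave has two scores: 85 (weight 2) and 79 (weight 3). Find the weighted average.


Weighted sum:
2 x 85 + 3 x 79 = 407
Total weight:
2 + 3 = 5
Weighted average:
407 / 5 = 81.4

81.4


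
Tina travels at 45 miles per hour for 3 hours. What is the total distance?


Use the formula: distance = speed x time
Speed = 45 mph, Time = 3 hours
45 x 3 = 135 miles

135 miles


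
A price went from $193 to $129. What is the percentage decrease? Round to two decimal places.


Find the absolute change:
|129 - 193| = 64
Divide by original and multiply by 100:
64 / 193 x 100 = 33.1606...% ≈ 33.16%

33.16%


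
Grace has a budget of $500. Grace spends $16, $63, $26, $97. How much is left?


Add up expenses:
$16 + $63 + $26 + $97 = $202
Subtract from budget:
$500 - $202 = $298

$298


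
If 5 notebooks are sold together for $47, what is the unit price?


Total cost: $47
Number of items: 5
Unit price: $47 / 5 = $9.40

$9.40


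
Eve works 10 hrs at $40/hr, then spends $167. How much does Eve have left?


Calculate earnings:
10 x $40 = $400
Subtract spending:
$400 - $167 = $233

$233


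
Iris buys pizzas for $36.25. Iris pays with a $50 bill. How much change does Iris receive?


Start with the amount paid:
$50
Subtract the price:
$50 - $36.25 = $13.75

$13.75


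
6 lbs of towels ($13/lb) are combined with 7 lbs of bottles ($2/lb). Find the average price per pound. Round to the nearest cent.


Cost of towels:
6 x $13 = $78
Cost of bottles:
7 x $2 = $14
Total cost: $78 + $14 = $92
Total weight: 13 lbs
Average: $92 / 13 = $7.0769... ≈ $7.08/lb

$7.08/lb


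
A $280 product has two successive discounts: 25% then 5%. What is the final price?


First discount:
25% of $280 = $70
Price after first discount:
$280 - $70 = $210
Second discount:
5% of $210 = $10.50
Final price:
$210 - $10.50 = $199.50

$199.50


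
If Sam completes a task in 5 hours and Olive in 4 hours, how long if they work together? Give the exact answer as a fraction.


Sam's rate: 1/5 of the job per hour
Olive's rate: 1/4 of the job per hour
Combined rate: 1/5 + 1/4 = 9/20 per hour
Time = 1 / (9/20) = 20/9 hours (≈ 2.22 hours)

20/9 hours


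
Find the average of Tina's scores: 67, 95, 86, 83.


Add the scores:
67 + 95 + 86 + 83 = 331
Divide by the number of tests:
331 / 4 = 82.75

82.75


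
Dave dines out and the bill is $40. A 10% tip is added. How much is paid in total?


Calculate the tip:
10% of $40 = $4
Add tip to meal cost:
$40 + $4 = $44

$44


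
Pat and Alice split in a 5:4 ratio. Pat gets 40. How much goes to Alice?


Find the multiplier:
40 / 5 = 8
Apply to Alice's share:
4 x 8 = 32

32


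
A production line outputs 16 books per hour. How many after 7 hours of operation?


Production rate: 16 books per hour
Time: 7 hours
Total: 16 x 7 = 112 books

112 books


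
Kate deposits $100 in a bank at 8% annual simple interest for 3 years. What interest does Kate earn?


Use the formula I = P x R x T / 100
P x R x T = 100 x 8 x 3 = 2400
I = 2400 / 100 = $24

$24


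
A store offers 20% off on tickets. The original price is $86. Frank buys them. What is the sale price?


Calculate the discount amount:
20% of $86 = $17.20
Subtract from original:
$86 - $17.20 = $68.80

$68.80


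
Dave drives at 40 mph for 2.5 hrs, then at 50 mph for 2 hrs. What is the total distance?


Leg 1 distance:
40 x 2.5 = 100 miles
Leg 2 distance:
50 x 2 = 100 miles
Total distance:
100 + 100 = 200 miles

200 miles


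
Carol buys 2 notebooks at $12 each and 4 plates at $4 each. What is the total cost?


Cost of notebooks:
2 x $12 = $24
Cost of plates:
4 x $4 = $16
Add both:
$24 + $16 = $40

$40


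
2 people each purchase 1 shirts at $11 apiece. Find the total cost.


Cost per person:
1 x $11 = $11
Group total:
2 x $11 = $22

$22


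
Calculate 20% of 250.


Convert percentage to decimal:
20% = 0.2
Multiply:
250 x 0.2 = 50

50


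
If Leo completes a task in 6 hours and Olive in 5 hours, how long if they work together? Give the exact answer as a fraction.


Leo's rate: 1/6 of the job per hour
Olive's rate: 1/5 of the job per hour
Combined rate: 1/6 + 1/5 = 11/30 per hour
Time = 1 / (11/30) = 30/11 hours (≈ 2.73 hours)

30/11 hours


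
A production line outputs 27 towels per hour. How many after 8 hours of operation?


Production rate: 27 towels per hour
Time: 8 hours
Total: 27 x 8 = 216 towels

216 towels


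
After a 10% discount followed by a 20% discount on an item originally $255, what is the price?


First discount:
10% of $255 = $25.50
Price after first discount:
$255 - $25.50 = $229.50
Second discount:
20% of $229.50 = $45.90
Final price:
$229.50 - $45.90 = $183.60

$183.60


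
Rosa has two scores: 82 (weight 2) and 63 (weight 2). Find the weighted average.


Weighted sum:
2 x 82 + 2 x 63 = 290
Total weight:
2 + 2 = 4
Weighted average:
290 / 4 = 72.5

72.5


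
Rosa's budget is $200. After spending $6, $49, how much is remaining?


Add up expenses:
$6 + $49 = $55
Subtract from budget:
$200 - $55 = $145

$145


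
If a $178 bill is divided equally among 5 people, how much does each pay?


Total bill: $178
Number of people: 5
Each pays: $178 / 5 = $35.60

$35.60


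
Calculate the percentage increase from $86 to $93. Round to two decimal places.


Find the absolute change:
|93 - 86| = 7
Divide by original and multiply by 100:
7 / 86 x 100 = 8.1395...% ≈ 8.14%

8.14%


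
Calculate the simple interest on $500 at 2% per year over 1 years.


Use the formula I = P x R x T / 100
P x R x T = 500 x 2 x 1 = 1000
I = 1000 / 100 = $10

$10


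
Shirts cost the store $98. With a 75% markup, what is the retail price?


Calculate the markup amount:
75% of $98 = $73.50
Add to cost:
$98 + $73.50 = $171.50

$171.50


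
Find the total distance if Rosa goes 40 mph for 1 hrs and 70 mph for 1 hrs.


Leg 1 distance:
40 x 1 = 40 miles
Leg 2 distance:
70 x 1 = 70 miles
Total distance:
40 + 70 = 110 miles

110 miles


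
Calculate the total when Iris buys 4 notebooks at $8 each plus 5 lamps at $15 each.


Cost of notebooks:
4 x $8 = $32
Cost of lamps:
5 x $15 = $75
Add both:
$32 + $75 = $107

$107


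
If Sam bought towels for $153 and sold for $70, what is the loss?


Selling price = $70
Cost price = $153
Loss = cost price - selling price:
Loss = $153 - $70 = $83

$83


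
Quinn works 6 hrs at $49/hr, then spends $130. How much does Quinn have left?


Calculate earnings:
6 x $49 = $294
Subtract spending:
$294 - $130 = $164

$164


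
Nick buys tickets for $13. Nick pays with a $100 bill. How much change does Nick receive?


Start with the amount paid:
$100
Subtract the price:
$100 - $13 = $87

$87


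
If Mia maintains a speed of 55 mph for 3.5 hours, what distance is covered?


Use the formula: distance = speed x time
Speed = 55 mph, Time = 3.5 hours
55 x 3.5 = 192.5 miles

192.5 miles


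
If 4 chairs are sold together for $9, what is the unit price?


Total cost: $9
Number of items: 4
Unit price: $9 / 4 = $2.25

$2.25


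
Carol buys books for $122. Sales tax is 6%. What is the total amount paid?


Calculate the tax:
6% of $122 = $7.32
Add tax to price:
$122 + $7.32 = $129.32

$129.32


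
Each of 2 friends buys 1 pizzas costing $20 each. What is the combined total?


Cost per person:
1 x $20 = $20
Group total:
2 x $20 = $40

$40


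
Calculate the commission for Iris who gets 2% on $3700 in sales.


Convert rate to decimal:
2% = 0.02
Multiply by sales:
$3700 x 0.02 = $74

$74


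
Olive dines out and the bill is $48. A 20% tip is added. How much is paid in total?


Calculate the tip:
20% of $48 = $9.60
Add tip to meal cost:
$48 + $9.60 = $57.60

$57.60


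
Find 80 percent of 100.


Convert percentage to decimal:
80% = 0.8
Multiply:
100 x 0.8 = 80

80


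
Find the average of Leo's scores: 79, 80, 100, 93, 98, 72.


Add the scores:
79 + 80 + 100 + 93 + 98 + 72 = 522
Divide by the number of tests:
522 / 6 = 87

87


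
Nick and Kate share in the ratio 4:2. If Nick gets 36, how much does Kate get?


Find the multiplier:
36 / 4 = 9
Apply to Kate's share:
2 x 9 = 18

18


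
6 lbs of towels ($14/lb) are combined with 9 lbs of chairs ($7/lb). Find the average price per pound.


Cost of towels:
6 x $14 = $84
Cost of chairs:
9 x $7 = $63
Total cost: $84 + $63 = $147
Total weight: 15 lbs
Average: $147 / 15 = $9.80/lb

$9.80/lb


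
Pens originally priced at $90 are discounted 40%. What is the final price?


Calculate the discount amount:
40% of $90 = $36
Subtract from original:
$90 - $36 = $54

$54


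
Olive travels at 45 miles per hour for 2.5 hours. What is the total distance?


Use the formula: distance = speed x time
Speed = 45 mph, Time = 2.5 hours
45 x 2.5 = 112.5 miles

112.5 miles


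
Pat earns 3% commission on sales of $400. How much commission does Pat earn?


Convert rate to decimal:
3% = 0.03
Multiply by sales:
$400 x 0.03 = $12

$12


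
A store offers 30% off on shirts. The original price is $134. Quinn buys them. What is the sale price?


Calculate the discount amount:
30% of $134 = $40.20
Subtract from original:
$134 - $40.20 = $93.80

$93.80


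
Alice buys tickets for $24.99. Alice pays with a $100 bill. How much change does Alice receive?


Start with the amount paid:
$100
Subtract the price:
$100 - $24.99 = $75.01

$75.01


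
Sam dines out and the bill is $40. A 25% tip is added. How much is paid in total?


Calculate the tip:
25% of $40 = $10
Add tip to meal cost:
$40 + $10 = $50

$50


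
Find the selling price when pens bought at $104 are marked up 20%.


Calculate the markup amount:
20% of $104 = $20.80
Add to cost:
$104 + $20.80 = $124.80

$124.80


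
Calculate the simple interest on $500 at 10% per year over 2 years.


Use the formula I = P x R x T / 100
P x R x T = 500 x 10 x 2 = 10000
I = 10000 / 100 = $100

$100


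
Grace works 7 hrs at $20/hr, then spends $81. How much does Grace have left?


Calculate earnings:
7 x $20 = $140
Subtract spending:
$140 - $81 = $59

$59


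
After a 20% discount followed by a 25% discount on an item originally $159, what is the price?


First discount:
20% of $159 = $31.80
Price after first discount:
$159 - $31.80 = $127.20
Second discount:
25% of $127.20 = $31.80
Final price:
$127.20 - $31.80 = $95.40

$95.40


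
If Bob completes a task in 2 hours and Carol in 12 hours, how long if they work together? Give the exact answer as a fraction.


Bob's rate: 1/2 of the job per hour
Carol's rate: 1/12 of the job per hour
Combined rate: 1/2 + 1/12 = 7/12 per hour
Time = 1 / (7/12) = 12/7 hours (≈ 1.71 hours)

12/7 hours


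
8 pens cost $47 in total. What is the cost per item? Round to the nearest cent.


Total cost: $47
Number of items: 8
Unit price: $47 / 8 = $5.875 ≈ $5.88

$5.88


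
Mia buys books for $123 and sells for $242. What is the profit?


Selling price = $242
Cost price = $123
Profit = selling price - cost price:
Profit = $242 - $123 = $119

$119


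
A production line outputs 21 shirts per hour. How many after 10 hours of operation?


Production rate: 21 shirts per hour
Time: 10 hours
Total: 21 x 10 = 210 shirts

210 shirts


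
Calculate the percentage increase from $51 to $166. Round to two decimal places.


Find the absolute change:
|166 - 51| = 115
Divide by original and multiply by 100:
115 / 51 x 100 = 225.4901...% ≈ 225.49%

225.49%


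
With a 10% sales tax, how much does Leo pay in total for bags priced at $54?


Calculate the tax:
10% of $54 = $5.40
Add tax to price:
$54 + $5.40 = $59.40

$59.40


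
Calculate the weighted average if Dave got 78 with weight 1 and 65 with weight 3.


Weighted sum:
1 x 78 + 3 x 65 = 273
Total weight:
1 + 3 = 4
Weighted average:
273 / 4 = 68.25

68.25


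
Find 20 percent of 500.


Convert percentage to decimal:
20% = 0.2
Multiply:
500 x 0.2 = 100

100


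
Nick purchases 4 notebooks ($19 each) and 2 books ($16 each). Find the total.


Cost of notebooks:
4 x $19 = $76
Cost of books:
2 x $16 = $32
Add both:
$76 + $32 = $108

$108


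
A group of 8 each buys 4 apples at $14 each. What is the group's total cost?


Cost per person:
4 x $14 = $56
Group total:
8 x $56 = $448

$448


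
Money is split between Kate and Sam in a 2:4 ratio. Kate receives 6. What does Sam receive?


Find the multiplier:
6 / 2 = 3
Apply to Sam's share:
4 x 3 = 12

12


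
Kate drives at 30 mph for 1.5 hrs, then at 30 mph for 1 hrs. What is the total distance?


Leg 1 distance:
30 x 1.5 = 45 miles
Leg 2 distance:
30 x 1 = 30 miles
Total distance:
45 + 30 = 75 miles

75 miles


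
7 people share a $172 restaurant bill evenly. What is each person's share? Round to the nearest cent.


Total bill: $172
Number of people: 7
Each pays: $172 / 7 = $24.5714... ≈ $24.57

$24.57


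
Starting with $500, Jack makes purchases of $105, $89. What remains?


Add up expenses:
$105 + $89 = $194
Subtract from budget:
$500 - $194 = $306

$306


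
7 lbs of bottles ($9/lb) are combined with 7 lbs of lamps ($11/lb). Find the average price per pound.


Cost of bottles:
7 x $9 = $63
Cost of lamps:
7 x $11 = $77
Total cost: $63 + $77 = $140
Total weight: 14 lbs
Average: $140 / 14 = $10/lb

$10/lb


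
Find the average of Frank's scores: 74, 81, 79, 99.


Add the scores:
74 + 81 + 79 + 99 = 333
Divide by the number of tests:
333 / 4 = 83.25

83.25


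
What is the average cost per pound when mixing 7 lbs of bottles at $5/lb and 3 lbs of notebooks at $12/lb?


Cost of bottles:
7 x $5 = $35
Cost of notebooks:
3 x $12 = $36
Total cost: $35 + $36 = $71
Total weight: 10 lbs
Average: $71 / 10 = $7.10/lb

$7.10/lb


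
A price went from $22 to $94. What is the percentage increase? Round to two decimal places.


Find the absolute change:
|94 - 22| = 72
Divide by original and multiply by 100:
72 / 22 x 100 = 327.2727...% ≈ 327.27%

327.27%


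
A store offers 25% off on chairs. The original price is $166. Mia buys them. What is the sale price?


Calculate the discount amount:
25% of $166 = $41.50
Subtract from original:
$166 - $41.50 = $124.50

$124.50


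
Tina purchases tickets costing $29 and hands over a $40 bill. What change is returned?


Start with the amount paid:
$40
Subtract the price:
$40 - $29 = $11

$11


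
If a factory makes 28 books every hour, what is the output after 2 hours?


Production rate: 28 books per hour
Time: 2 hours
Total: 28 x 2 = 56 books

56 books


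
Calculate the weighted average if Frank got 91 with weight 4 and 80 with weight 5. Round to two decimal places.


Weighted sum:
4 x 91 + 5 x 80 = 764
Total weight:
4 + 5 = 9
Weighted average:
764 / 9 = 84.8888... ≈ 84.89

84.89


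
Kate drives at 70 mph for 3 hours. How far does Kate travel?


Use the formula: distance = speed x time
Speed = 70 mph, Time = 3 hours
70 x 3 = 210 miles

210 miles


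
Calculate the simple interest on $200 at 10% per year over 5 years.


Use the formula I = P x R x T / 100
P x R x T = 200 x 10 x 5 = 10000
I = 10000 / 100 = $100

$100


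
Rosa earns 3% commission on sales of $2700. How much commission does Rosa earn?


Convert rate to decimal:
3% = 0.03
Multiply by sales:
$2700 x 0.03 = $81

$81


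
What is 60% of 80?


Convert percentage to decimal:
60% = 0.6
Multiply:
80 x 0.6 = 48

48


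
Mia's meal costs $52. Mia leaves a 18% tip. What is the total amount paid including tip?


Calculate the tip:
18% of $52 = $9.36
Add tip to meal cost:
$52 + $9.36 = $61.36

$61.36


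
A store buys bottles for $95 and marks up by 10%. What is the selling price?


Calculate the markup amount:
10% of $95 = $9.50
Add to cost:
$95 + $9.50 = $104.50

$104.50


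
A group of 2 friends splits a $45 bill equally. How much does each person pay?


Total bill: $45
Number of people: 2
Each pays: $45 / 2 = $22.50

$22.50


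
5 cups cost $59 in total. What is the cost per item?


Total cost: $59
Number of items: 5
Unit price: $59 / 5 = $11.80

$11.80


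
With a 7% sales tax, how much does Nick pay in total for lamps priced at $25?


Calculate the tax:
7% of $25 = $1.75
Add tax to price:
$25 + $1.75 = $26.75

$26.75


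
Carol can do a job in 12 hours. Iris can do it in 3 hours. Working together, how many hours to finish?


Carol's rate: 1/12 of the job per hour
Iris's rate: 1/3 of the job per hour
Combined rate: 1/12 + 1/3 = 5/12 per hour
Time = 1 / (5/12) = 12/5 = 2.4 hours

2.4 hours


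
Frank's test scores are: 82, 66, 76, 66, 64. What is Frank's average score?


Add the scores:
82 + 66 + 76 + 66 + 64 = 354
Divide by the number of tests:
354 / 5 = 70.8

70.8


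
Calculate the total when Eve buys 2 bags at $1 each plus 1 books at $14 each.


Cost of bags:
2 x $1 = $2
Cost of books:
1 x $14 = $14
Add both:
$2 + $14 = $16

$16


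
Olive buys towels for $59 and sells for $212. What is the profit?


Selling price = $212
Cost price = $59
Profit = selling price - cost price:
Profit = $212 - $59 = $153

$153


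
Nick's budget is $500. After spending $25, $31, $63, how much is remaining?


Add up expenses:
$25 + $31 + $63 = $119
Subtract from budget:
$500 - $119 = $381

$381


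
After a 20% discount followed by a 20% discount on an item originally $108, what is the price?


First discount:
20% of $108 = $21.60
Price after first discount:
$108 - $21.60 = $86.40
Second discount:
20% of $86.40 = $17.28
Final price:
$86.40 - $17.28 = $69.12

$69.12


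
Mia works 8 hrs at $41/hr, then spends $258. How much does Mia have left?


Calculate earnings:
8 x $41 = $328
Subtract spending:
$328 - $258 = $70

$70


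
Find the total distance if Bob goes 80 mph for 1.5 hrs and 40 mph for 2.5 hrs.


Leg 1 distance:
80 x 1.5 = 120 miles
Leg 2 distance:
40 x 2.5 = 100 miles
Total distance:
120 + 100 = 220 miles

220 miles


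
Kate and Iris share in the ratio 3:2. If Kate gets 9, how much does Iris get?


Find the multiplier:
9 / 3 = 3
Apply to Iris's share:
2 x 3 = 6

6


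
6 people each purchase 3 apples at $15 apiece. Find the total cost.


Cost per person:
3 x $15 = $45
Group total:
6 x $45 = $270

$270


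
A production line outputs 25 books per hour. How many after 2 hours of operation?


Production rate: 25 books per hour
Time: 2 hours
Total: 25 x 2 = 50 books

50 books


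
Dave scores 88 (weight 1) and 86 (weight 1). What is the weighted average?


Weighted sum:
1 x 88 + 1 x 86 = 174
Total weight:
1 + 1 = 2
Weighted average:
174 / 2 = 87

87


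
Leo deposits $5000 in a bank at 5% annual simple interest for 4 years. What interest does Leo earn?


Use the formula I = P x R x T / 100
P x R x T = 5000 x 5 x 4 = 100000
I = 100000 / 100 = $1000

$1000


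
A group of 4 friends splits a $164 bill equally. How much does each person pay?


Total bill: $164
Number of people: 4
Each pays: $164 / 4 = $41

$41


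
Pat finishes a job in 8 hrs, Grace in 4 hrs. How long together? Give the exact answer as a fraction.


Pat's rate: 1/8 of the job per hour
Grace's rate: 1/4 of the job per hour
Combined rate: 1/8 + 1/4 = 3/8 per hour
Time = 1 / (3/8) = 8/3 hours (≈ 2.67 hours)

8/3 hours


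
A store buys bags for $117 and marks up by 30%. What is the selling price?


Calculate the markup amount:
30% of $117 = $35.10
Add to cost:
$117 + $35.10 = $152.10

$152.10


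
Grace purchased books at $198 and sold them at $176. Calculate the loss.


Selling price = $176
Cost price = $198
Loss = cost price - selling price:
Loss = $198 - $176 = $22

$22


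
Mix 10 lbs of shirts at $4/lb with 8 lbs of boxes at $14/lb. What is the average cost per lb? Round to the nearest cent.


Cost of shirts:
10 x $4 = $40
Cost of boxes:
8 x $14 = $112
Total cost: $40 + $112 = $152
Total weight: 18 lbs
Average: $152 / 18 = $8.4444... ≈ $8.44/lb

$8.44/lb


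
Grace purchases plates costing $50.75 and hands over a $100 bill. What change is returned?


Start with the amount paid:
$100
Subtract the price:
$100 - $50.75 = $49.25

$49.25


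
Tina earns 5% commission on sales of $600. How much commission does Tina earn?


Convert rate to decimal:
5% = 0.05
Multiply by sales:
$600 x 0.05 = $30

$30


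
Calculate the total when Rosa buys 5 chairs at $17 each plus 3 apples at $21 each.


Cost of chairs:
5 x $17 = $85
Cost of apples:
3 x $21 = $63
Add both:
$85 + $63 = $148

$148


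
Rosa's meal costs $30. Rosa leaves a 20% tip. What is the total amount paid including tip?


Calculate the tip:
20% of $30 = $6
Add tip to meal cost:
$30 + $6 = $36

$36


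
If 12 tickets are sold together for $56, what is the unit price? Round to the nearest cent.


Total cost: $56
Number of items: 12
Unit price: $56 / 12 = $4.6666... ≈ $4.67

$4.67


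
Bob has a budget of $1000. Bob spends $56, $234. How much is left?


Add up expenses:
$56 + $234 = $290
Subtract from budget:
$1000 - $290 = $710

$710


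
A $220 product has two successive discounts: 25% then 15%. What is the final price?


First discount:
25% of $220 = $55
Price after first discount:
$220 - $55 = $165
Second discount:
15% of $165 = $24.75
Final price:
$165 - $24.75 = $140.25

$140.25
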